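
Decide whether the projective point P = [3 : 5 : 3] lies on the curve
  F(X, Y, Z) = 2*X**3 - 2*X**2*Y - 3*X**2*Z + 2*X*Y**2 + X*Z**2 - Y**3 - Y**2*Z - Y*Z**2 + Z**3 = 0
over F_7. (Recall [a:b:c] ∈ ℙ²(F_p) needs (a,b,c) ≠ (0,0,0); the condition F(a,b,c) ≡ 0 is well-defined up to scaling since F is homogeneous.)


F(3,5,3) ≡ 3 (mod 7); P is NOT on the curve.

Evaluate F(3, 5, 3) term-by-term (mod 7).
  2*X**3 ↦ 2·27·1·1 = 54
  -2*X**2*Y ↦ -2·9·5·1 = -90
  -3*X**2*Z ↦ -3·9·1·3 = -81
  2*X*Y**2 ↦ 2·3·25·1 = 150
  X*Z**2 ↦ 1·3·1·9 = 27
  -Y**3 ↦ -1·1·125·1 = -125
  -Y**2*Z ↦ -1·1·25·3 = -75
  -Y*Z**2 ↦ -1·1·5·9 = -45
  Z**3 ↦ 1·1·1·27 = 27
Sum: F(3, 5, 3) = (54) + (-90) + (-81) + (150) + (27) + (-125) + (-75) + (-45) + (27) = -158.
Reducing mod 7: -158 ≡ 3 (mod 7).
Since F(a, b, c) ≡ 3 ≠ 0 (mod 7), P does NOT lie on the curve.


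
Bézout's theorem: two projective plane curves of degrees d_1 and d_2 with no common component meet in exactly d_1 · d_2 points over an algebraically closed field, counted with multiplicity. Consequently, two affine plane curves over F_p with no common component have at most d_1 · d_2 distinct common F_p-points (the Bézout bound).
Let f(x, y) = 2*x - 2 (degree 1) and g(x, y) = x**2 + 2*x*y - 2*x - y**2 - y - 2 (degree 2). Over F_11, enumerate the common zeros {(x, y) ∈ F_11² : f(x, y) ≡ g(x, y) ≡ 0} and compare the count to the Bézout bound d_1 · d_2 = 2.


Common zeros: {(1, 6)}; count = 1; Bézout bound = 2.

deg(f) = 1, deg(g) = 2, so Bézout bound = 2.
Scan x ∈ F_11. For each x, list the y ∈ F_11 with f(x, y) ≡ 0 and those with g(x, y) ≡ 0 (mod 11); the common zeros in that column are the intersection.
  x = 0: f ≡ 0 at y ∈ ∅; g ≡ 0 at y ∈ {4, 6}; common: ∅.
  x = 1: f ≡ 0 at y ∈ {0, 1, 2, 3, 4, 5, 6, 7, 8, 9, 10}; g ≡ 0 at y ∈ {6}; common: {6}.
  x = 2: f ≡ 0 at y ∈ ∅; g ≡ 0 at y ∈ {1, 2}; common: ∅.
  x = 3: f ≡ 0 at y ∈ ∅; g ≡ 0 at y ∈ ∅; common: ∅.
  x = 4: f ≡ 0 at y ∈ ∅; g ≡ 0 at y ∈ ∅; common: ∅.
  x = 5: f ≡ 0 at y ∈ ∅; g ≡ 0 at y ∈ {4, 5}; common: ∅.
  x = 6: f ≡ 0 at y ∈ ∅; g ≡ 0 at y ∈ {0}; common: ∅.
  x = 7: f ≡ 0 at y ∈ ∅; g ≡ 0 at y ∈ {0, 2}; common: ∅.
  x = 8: f ≡ 0 at y ∈ ∅; g ≡ 0 at y ∈ ∅; common: ∅.
  x = 9: f ≡ 0 at y ∈ ∅; g ≡ 0 at y ∈ {1, 5}; common: ∅.
  x = 10: f ≡ 0 at y ∈ ∅; g ≡ 0 at y ∈ ∅; common: ∅.
Collecting: common zeros = {(1, 6)}, so the count is 1.
Comparison with the Bézout bound: 1 ≤ 2 = deg(f)·deg(g), as expected for curves with no common component (the affine F_11-count falls short of the bound because intersections may lie at infinity, over extension fields, or carry multiplicity).


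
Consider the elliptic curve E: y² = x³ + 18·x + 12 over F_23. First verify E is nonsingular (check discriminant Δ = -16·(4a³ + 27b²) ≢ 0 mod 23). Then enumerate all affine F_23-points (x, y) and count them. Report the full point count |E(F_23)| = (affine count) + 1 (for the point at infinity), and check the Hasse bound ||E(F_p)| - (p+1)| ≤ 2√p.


Affine points = {(0, 9), (0, 14), (1, 10), (1, 13), (3, 1), (3, 22), (8, 1), (8, 22), (9, 11), (9, 12), (11, 0), (12, 1), (12, 22), (14, 8), (14, 15), (15, 0), (16, 7), (16, 16), (18, 2), (18, 21), (20, 0), (22, 4), (22, 19)}; affine count = 23; |E(F_23)| = 24.

Discriminant check: Δ ∝ 4a³ + 27b² = 4·18³ + 27·12² = 4·5832 + 27·144 ≡ 7 (mod 23). Nonzero ⇒ E is nonsingular.
For each x ∈ F_23, compute rhs = x³ + 18·x + 12 mod 23, then count y ∈ F_23 with y² ≡ rhs.
  x = 0: rhs = 12, matching y values: 9, 14 (2 points).
  x = 1: rhs = 8, matching y values: 10, 13 (2 points).
  x = 2: rhs = 10, matching y values: none (0 points).
  x = 3: rhs = 1, matching y values: 1, 22 (2 points).
  x = 4: rhs = 10, matching y values: none (0 points).
  x = 5: rhs = 20, matching y values: none (0 points).
  x = 6: rhs = 14, matching y values: none (0 points).
  x = 7: rhs = 21, matching y values: none (0 points).
  x = 8: rhs = 1, matching y values: 1, 22 (2 points).
  x = 9: rhs = 6, matching y values: 11, 12 (2 points).
  x = 10: rhs = 19, matching y values: none (0 points).
  x = 11: rhs = 0, matching y values: 0 (1 points).
  x = 12: rhs = 1, matching y values: 1, 22 (2 points).
  x = 13: rhs = 5, matching y values: none (0 points).
  x = 14: rhs = 18, matching y values: 8, 15 (2 points).
  x = 15: rhs = 0, matching y values: 0 (1 points).
  x = 16: rhs = 3, matching y values: 7, 16 (2 points).
  x = 17: rhs = 10, matching y values: none (0 points).
  x = 18: rhs = 4, matching y values: 2, 21 (2 points).
  x = 19: rhs = 14, matching y values: none (0 points).
  x = 20: rhs = 0, matching y values: 0 (1 points).
  x = 21: rhs = 14, matching y values: none (0 points).
  x = 22: rhs = 16, matching y values: 4, 19 (2 points).
Total affine count: 23.
Full point count |E(F_23)| = 23 + 1 = 24.
Hasse bound: |24 − (23+1)| = |0| = 0 ≤ 2√23 ≈ 9.5917 ✓.


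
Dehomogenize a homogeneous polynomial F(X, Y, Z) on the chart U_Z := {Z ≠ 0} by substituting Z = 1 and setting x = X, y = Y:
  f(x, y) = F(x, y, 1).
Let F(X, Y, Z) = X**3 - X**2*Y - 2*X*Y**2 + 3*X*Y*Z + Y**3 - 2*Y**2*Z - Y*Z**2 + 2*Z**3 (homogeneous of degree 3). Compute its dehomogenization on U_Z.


f(x, y) = x**3 - x**2*y - 2*x*y**2 + 3*x*y + y**3 - 2*y**2 - y + 2

On U_Z we set Z = 1. Each monomial c·X^i·Y^j·Z^k in F becomes c·x^i·y^j·1^k = c·x^i·y^j.
Substituting Z = 1: F(X, Y, 1) = x**3 - x**2*y - 2*x*y**2 + 3*x*y + y**3 - 2*y**2 - y + 2.
Note: deg(f) ≤ deg(F) = 3; strict inequality happens when F is divisible by Z (lost terms).


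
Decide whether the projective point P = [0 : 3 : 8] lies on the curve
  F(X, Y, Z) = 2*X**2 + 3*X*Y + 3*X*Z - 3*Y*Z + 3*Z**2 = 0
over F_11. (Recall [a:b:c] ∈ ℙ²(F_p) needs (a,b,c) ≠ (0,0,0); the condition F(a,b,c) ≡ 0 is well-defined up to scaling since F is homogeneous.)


F(0,3,8) ≡ 10 (mod 11); P is NOT on the curve.

Evaluate F(0, 3, 8) term-by-term (mod 11).
  2*X**2 ↦ 2·0·1·1 = 0
  3*X*Y ↦ 3·0·3·1 = 0
  3*X*Z ↦ 3·0·1·8 = 0
  -3*Y*Z ↦ -3·1·3·8 = -72
  3*Z**2 ↦ 3·1·1·64 = 192
Sum: F(0, 3, 8) = (0) + (0) + (0) + (-72) + (192) = 120.
Reducing mod 11: 120 ≡ 10 (mod 11).
Since F(a, b, c) ≡ 10 ≠ 0 (mod 11), P does NOT lie on the curve.


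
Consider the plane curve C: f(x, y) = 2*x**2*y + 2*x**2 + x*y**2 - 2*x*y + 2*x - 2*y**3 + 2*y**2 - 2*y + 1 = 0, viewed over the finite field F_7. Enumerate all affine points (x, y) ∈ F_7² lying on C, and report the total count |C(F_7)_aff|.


Affine F_7-points: {(0, 6), (1, 3), (3, 2), (6, 2)}; count = 4.

For each of the 49 pairs (x, y) ∈ F_7², evaluate f(x, y) mod 7. Record the zeros.
  x = 0: [0↦1, 1↦6, 2↦3, 3↦1, 4↦2, 5↦1, 6↦0]  zeros at y ∈ {6}
  x = 1: [0↦5, 1↦4, 2↦4, 3↦0, 4↦1, 5↦2, 6↦5]  zeros at y ∈ {3}
  x = 2: [0↦6, 1↦3, 2↦3, 3↦1, 4↦6, 5↦6, 6↦3]  zeros at y ∈ ∅
  x = 3: [0↦4, 1↦3, 2↦0, 3↦4, 4↦3, 5↦6, 6↦1]  zeros at y ∈ {2}
  x = 4: [0↦6, 1↦4, 2↦2, 3↦2, 4↦6, 5↦2, 6↦6]  zeros at y ∈ ∅
  x = 5: [0↦5, 1↦6, 2↦2, 3↦2, 4↦1, 5↦1, 6↦4]  zeros at y ∈ ∅
  x = 6: [0↦1, 1↦2, 2↦0, 3↦4, 4↦2, 5↦3, 6↦2]  zeros at y ∈ {2}
Collecting zeros: affine points = {(0, 6), (1, 3), (3, 2), (6, 2)}.
Total count |C(F_7)_aff| = 4.


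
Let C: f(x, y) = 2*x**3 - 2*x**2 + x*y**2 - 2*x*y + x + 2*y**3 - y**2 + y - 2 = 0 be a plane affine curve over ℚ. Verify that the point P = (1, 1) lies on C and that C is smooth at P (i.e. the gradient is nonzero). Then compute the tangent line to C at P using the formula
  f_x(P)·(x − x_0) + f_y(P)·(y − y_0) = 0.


Tangent line at P: 2*x + 5*y - 7 = 0.

Step 1: f(1, 1) = 0, so P lies on C.
Step 2: partial derivatives
  f_x(x, y) = 6*x**2 - 4*x + y**2 - 2*y + 1, f_y(x, y) = 2*x*y - 2*x + 6*y**2 - 2*y + 1.
  f_x(P) = 2, f_y(P) = 5 (gradient nonzero, so P is smooth).
Step 3: tangent line at P: 2·(x − 1) + 5·(y − 1) = 0.
Expanding: 2*x + 5*y - 7 = 0.


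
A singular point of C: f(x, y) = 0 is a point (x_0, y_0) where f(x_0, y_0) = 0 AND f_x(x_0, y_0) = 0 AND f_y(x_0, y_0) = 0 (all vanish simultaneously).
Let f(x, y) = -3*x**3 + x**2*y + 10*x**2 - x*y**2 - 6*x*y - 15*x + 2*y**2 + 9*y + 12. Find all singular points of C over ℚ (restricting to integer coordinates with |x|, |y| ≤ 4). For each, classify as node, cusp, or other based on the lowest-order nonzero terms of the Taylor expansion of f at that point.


Singular points: {(1, -2)}; classification: node.

Compute partial derivatives:
  f_x = -9*x**2 + 2*x*y + 20*x - y**2 - 6*y - 15.
  f_y = x**2 - 2*x*y - 6*x + 4*y + 9.
Scan x_0 ∈ {−4, ..., 4}. For each x_0, f_y(x_0, y) is a polynomial in y; find its integer roots y ∈ {−4, ..., 4}, then test f_x and f at those candidates.
  x = -4: f_y(-4, y) = 12*y + 49; no integer root y with |y| ≤ 4.
  x = -3: f_y(-3, y) = 10*y + 36; no integer root y with |y| ≤ 4.
  x = -2: f_y(-2, y) = 8*y + 25; no integer root y with |y| ≤ 4.
  x = -1: f_y(-1, y) = 6*y + 16; no integer root y with |y| ≤ 4.
  x = 0: f_y(0, y) = 4*y + 9; no integer root y with |y| ≤ 4.
  x = 1: f_y(1, y) = 2*y + 4; vanishes at y ∈ {-2}. (1, -2): f_x = 0, f = 0 — SINGULAR.
  x = 2: f_y(2, y) = 1; no integer root y with |y| ≤ 4.
  x = 3: f_y(3, y) = -2*y; vanishes at y ∈ {0}. (3, 0): f_x = -36 ≠ 0.
  x = 4: f_y(4, y) = 1 - 4*y; no integer root y with |y| ≤ 4.
Only singular point on the grid: (1, -2).
Classify: substitute x = 1 + u, y = -2 + v and expand: f = -3*u**3 + u**2*v - u**2 - u*v**2 + v**2.
No constant or linear terms (consistent with a singular point). Quadratic part: -u**2 + v**2. Cubic part: -3*u**3 + u**2*v - u*v**2.
The quadratic part v**2 - u**2 = (v − u)(v + u) splits into two distinct linear factors, so there are two distinct tangent lines y − -2 = ±(x − 1) — this is a node (ordinary double point).
Classification: node.


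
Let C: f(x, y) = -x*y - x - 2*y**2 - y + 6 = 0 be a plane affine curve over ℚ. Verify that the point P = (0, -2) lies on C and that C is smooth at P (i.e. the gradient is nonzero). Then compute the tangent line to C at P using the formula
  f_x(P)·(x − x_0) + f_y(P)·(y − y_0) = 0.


Tangent line at P: x + 7*y + 14 = 0.

Step 1: f(0, -2) = 0, so P lies on C.
Step 2: partial derivatives
  f_x(x, y) = -y - 1, f_y(x, y) = -x - 4*y - 1.
  f_x(P) = 1, f_y(P) = 7 (gradient nonzero, so P is smooth).
Step 3: tangent line at P: 1·(x − 0) + 7·(y − -2) = 0.
Expanding: x + 7*y + 14 = 0.


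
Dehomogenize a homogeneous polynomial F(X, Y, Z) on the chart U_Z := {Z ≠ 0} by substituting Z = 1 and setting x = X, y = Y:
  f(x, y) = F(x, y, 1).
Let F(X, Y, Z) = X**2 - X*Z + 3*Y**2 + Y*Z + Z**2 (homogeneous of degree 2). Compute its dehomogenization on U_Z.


f(x, y) = x**2 - x + 3*y**2 + y + 1

On U_Z we set Z = 1. Each monomial c·X^i·Y^j·Z^k in F becomes c·x^i·y^j·1^k = c·x^i·y^j.
Substituting Z = 1: F(X, Y, 1) = x**2 - x + 3*y**2 + y + 1.
Note: deg(f) ≤ deg(F) = 2; strict inequality happens when F is divisible by Z (lost terms).


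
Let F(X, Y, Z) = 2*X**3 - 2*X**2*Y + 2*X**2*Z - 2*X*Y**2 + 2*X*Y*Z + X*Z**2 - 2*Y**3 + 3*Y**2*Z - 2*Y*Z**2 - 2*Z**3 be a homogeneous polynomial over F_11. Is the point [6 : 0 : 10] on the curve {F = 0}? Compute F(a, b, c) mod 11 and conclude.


F(6,0,10) ≡ 5 (mod 11); P is NOT on the curve.

Evaluate F(6, 0, 10) term-by-term (mod 11).
  2*X**3 ↦ 2·216·1·1 = 432
  -2*X**2*Y ↦ -2·36·0·1 = 0
  2*X**2*Z ↦ 2·36·1·10 = 720
  -2*X*Y**2 ↦ -2·6·0·1 = 0
  2*X*Y*Z ↦ 2·6·0·10 = 0
  X*Z**2 ↦ 1·6·1·100 = 600
  -2*Y**3 ↦ -2·1·0·1 = 0
  3*Y**2*Z ↦ 3·1·0·10 = 0
  -2*Y*Z**2 ↦ -2·1·0·100 = 0
  -2*Z**3 ↦ -2·1·1·1000 = -2000
Sum: F(6, 0, 10) = (432) + (0) + (720) + (0) + (0) + (600) + (0) + (0) + (0) + (-2000) = -248.
Reducing mod 11: -248 ≡ 5 (mod 11).
Since F(a, b, c) ≡ 5 ≠ 0 (mod 11), P does NOT lie on the curve.


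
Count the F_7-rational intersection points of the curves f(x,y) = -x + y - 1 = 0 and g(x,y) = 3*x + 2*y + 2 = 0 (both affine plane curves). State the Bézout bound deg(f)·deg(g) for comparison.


Common zeros: {(2, 3)}; count = 1; Bézout bound = 1.

deg(f) = 1, deg(g) = 1, so Bézout bound = 1.
Scan x ∈ F_7. For each x, list the y ∈ F_7 with f(x, y) ≡ 0 and those with g(x, y) ≡ 0 (mod 7); the common zeros in that column are the intersection.
  x = 0: f ≡ 0 at y ∈ {1}; g ≡ 0 at y ∈ {6}; common: ∅.
  x = 1: f ≡ 0 at y ∈ {2}; g ≡ 0 at y ∈ {1}; common: ∅.
  x = 2: f ≡ 0 at y ∈ {3}; g ≡ 0 at y ∈ {3}; common: {3}.
  x = 3: f ≡ 0 at y ∈ {4}; g ≡ 0 at y ∈ {5}; common: ∅.
  x = 4: f ≡ 0 at y ∈ {5}; g ≡ 0 at y ∈ {0}; common: ∅.
  x = 5: f ≡ 0 at y ∈ {6}; g ≡ 0 at y ∈ {2}; common: ∅.
  x = 6: f ≡ 0 at y ∈ {0}; g ≡ 0 at y ∈ {4}; common: ∅.
Collecting: common zeros = {(2, 3)}, so the count is 1.
Comparison with the Bézout bound: 1 ≤ 1 = deg(f)·deg(g), as expected for curves with no common component (the bound is attained).


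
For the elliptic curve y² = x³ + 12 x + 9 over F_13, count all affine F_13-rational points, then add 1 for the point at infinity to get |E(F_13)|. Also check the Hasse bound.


Affine points = {(0, 3), (0, 10), (1, 3), (1, 10), (4, 2), (4, 11), (5, 5), (5, 8), (9, 1), (9, 12), (11, 4), (11, 9), (12, 3), (12, 10)}; affine count = 14; |E(F_13)| = 15.

Discriminant check: Δ ∝ 4a³ + 27b² = 4·12³ + 27·9² = 4·1728 + 27·81 ≡ 12 (mod 13). Nonzero ⇒ E is nonsingular.
For each x ∈ F_13, compute rhs = x³ + 12·x + 9 mod 13, then count y ∈ F_13 with y² ≡ rhs.
  x = 0: rhs = 9, matching y values: 3, 10 (2 points).
  x = 1: rhs = 9, matching y values: 3, 10 (2 points).
  x = 2: rhs = 2, matching y values: none (0 points).
  x = 3: rhs = 7, matching y values: none (0 points).
  x = 4: rhs = 4, matching y values: 2, 11 (2 points).
  x = 5: rhs = 12, matching y values: 5, 8 (2 points).
  x = 6: rhs = 11, matching y values: none (0 points).
  x = 7: rhs = 7, matching y values: none (0 points).
  x = 8: rhs = 6, matching y values: none (0 points).
  x = 9: rhs = 1, matching y values: 1, 12 (2 points).
  x = 10: rhs = 11, matching y values: none (0 points).
  x = 11: rhs = 3, matching y values: 4, 9 (2 points).
  x = 12: rhs = 9, matching y values: 3, 10 (2 points).
Total affine count: 14.
Full point count |E(F_13)| = 14 + 1 = 15.
Hasse bound: |15 − (13+1)| = |1| = 1 ≤ 2√13 ≈ 7.2111 ✓.


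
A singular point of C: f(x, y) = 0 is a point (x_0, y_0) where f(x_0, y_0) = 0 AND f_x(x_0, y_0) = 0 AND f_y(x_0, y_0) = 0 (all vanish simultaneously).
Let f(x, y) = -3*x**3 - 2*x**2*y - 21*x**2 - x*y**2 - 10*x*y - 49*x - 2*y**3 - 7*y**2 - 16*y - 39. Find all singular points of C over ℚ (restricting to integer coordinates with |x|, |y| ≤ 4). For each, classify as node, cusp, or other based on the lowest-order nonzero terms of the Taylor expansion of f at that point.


Singular points: {(-2, -1)}; classification: node.

Compute partial derivatives:
  f_x = -9*x**2 - 4*x*y - 42*x - y**2 - 10*y - 49.
  f_y = -2*x**2 - 2*x*y - 10*x - 6*y**2 - 14*y - 16.
Scan x_0 ∈ {−4, ..., 4}. For each x_0, f_y(x_0, y) is a polynomial in y; find its integer roots y ∈ {−4, ..., 4}, then test f_x and f at those candidates.
  x = -4: f_y(-4, y) = -6*y**2 - 6*y - 8; no integer root y with |y| ≤ 4.
  x = -3: f_y(-3, y) = -6*y**2 - 8*y - 4; no integer root y with |y| ≤ 4.
  x = -2: f_y(-2, y) = -6*y**2 - 10*y - 4; vanishes at y ∈ {-1}. (-2, -1): f_x = 0, f = 0 — SINGULAR.
  x = -1: f_y(-1, y) = -6*y**2 - 12*y - 8; no integer root y with |y| ≤ 4.
  x = 0: f_y(0, y) = -6*y**2 - 14*y - 16; no integer root y with |y| ≤ 4.
  x = 1: f_y(1, y) = -6*y**2 - 16*y - 28; no integer root y with |y| ≤ 4.
  x = 2: f_y(2, y) = -6*y**2 - 18*y - 44; no integer root y with |y| ≤ 4.
  x = 3: f_y(3, y) = -6*y**2 - 20*y - 64; no integer root y with |y| ≤ 4.
  x = 4: f_y(4, y) = -6*y**2 - 22*y - 88; no integer root y with |y| ≤ 4.
Only singular point on the grid: (-2, -1).
Classify: substitute x = -2 + u, y = -1 + v and expand: f = -3*u**3 - 2*u**2*v - u**2 - u*v**2 - 2*v**3 + v**2.
No constant or linear terms (consistent with a singular point). Quadratic part: -u**2 + v**2. Cubic part: -3*u**3 - 2*u**2*v - u*v**2 - 2*v**3.
The quadratic part v**2 - u**2 = (v − u)(v + u) splits into two distinct linear factors, so there are two distinct tangent lines y − -1 = ±(x − -2) — this is a node (ordinary double point).
Classification: node.


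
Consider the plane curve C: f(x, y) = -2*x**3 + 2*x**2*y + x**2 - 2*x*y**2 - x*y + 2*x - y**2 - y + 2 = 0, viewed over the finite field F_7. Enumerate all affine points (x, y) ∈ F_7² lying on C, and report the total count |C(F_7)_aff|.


Affine F_7-points: {(0, 1), (0, 5), (1, 1), (1, 6), (4, 1), (4, 2)}; count = 6.

For each of the 49 pairs (x, y) ∈ F_7², evaluate f(x, y) mod 7. Record the zeros.
  x = 0: [0↦2, 1↦0, 2↦3, 3↦4, 4↦3, 5↦0, 6↦2]  zeros at y ∈ {1, 5}
  x = 1: [0↦3, 1↦0, 2↦5, 3↦4, 4↦4, 5↦5, 6↦0]  zeros at y ∈ {1, 6}
  x = 2: [0↦1, 1↦1, 2↦5, 3↦6, 4↦4, 5↦6, 6↦5]  zeros at y ∈ ∅
  x = 3: [0↦5, 1↦5, 2↦5, 3↦5, 4↦5, 5↦5, 6↦5]  zeros at y ∈ ∅
  x = 4: [0↦3, 1↦0, 2↦0, 3↦3, 4↦2, 5↦4, 6↦2]  zeros at y ∈ {1, 2}
  x = 5: [0↦4, 1↦2, 2↦6, 3↦2, 4↦4, 5↦5, 6↦5]  zeros at y ∈ ∅
  x = 6: [0↦3, 1↦6, 2↦4, 3↦4, 4↦6, 5↦3, 6↦2]  zeros at y ∈ ∅
Collecting zeros: affine points = {(0, 1), (0, 5), (1, 1), (1, 6), (4, 1), (4, 2)}.
Total count |C(F_7)_aff| = 6.


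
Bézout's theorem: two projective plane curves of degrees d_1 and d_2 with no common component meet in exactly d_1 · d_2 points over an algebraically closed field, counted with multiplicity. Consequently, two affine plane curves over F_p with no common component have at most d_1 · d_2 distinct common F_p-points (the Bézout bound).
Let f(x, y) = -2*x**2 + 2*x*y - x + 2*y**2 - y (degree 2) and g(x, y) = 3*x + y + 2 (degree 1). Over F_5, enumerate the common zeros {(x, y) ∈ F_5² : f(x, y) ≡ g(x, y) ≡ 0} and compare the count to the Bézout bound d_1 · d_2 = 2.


Common zeros: {(0, 3)}; count = 1; Bézout bound = 2.

deg(f) = 2, deg(g) = 1, so Bézout bound = 2.
Scan x ∈ F_5. For each x, list the y ∈ F_5 with f(x, y) ≡ 0 and those with g(x, y) ≡ 0 (mod 5); the common zeros in that column are the intersection.
  x = 0: f ≡ 0 at y ∈ {0, 3}; g ≡ 0 at y ∈ {3}; common: {3}.
  x = 1: f ≡ 0 at y ∈ {1}; g ≡ 0 at y ∈ {0}; common: ∅.
  x = 2: f ≡ 0 at y ∈ {0, 1}; g ≡ 0 at y ∈ {2}; common: ∅.
  x = 3: f ≡ 0 at y ∈ ∅; g ≡ 0 at y ∈ {4}; common: ∅.
  x = 4: f ≡ 0 at y ∈ ∅; g ≡ 0 at y ∈ {1}; common: ∅.
Collecting: common zeros = {(0, 3)}, so the count is 1.
Comparison with the Bézout bound: 1 ≤ 2 = deg(f)·deg(g), as expected for curves with no common component (the affine F_5-count falls short of the bound because intersections may lie at infinity, over extension fields, or carry multiplicity).


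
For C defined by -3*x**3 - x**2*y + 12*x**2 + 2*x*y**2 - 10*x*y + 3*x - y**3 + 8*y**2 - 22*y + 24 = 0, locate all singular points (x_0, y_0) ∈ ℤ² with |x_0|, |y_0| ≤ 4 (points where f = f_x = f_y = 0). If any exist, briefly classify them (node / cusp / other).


Singular points: {(1, 3)}; classification: cusp.

Compute partial derivatives:
  f_x = -9*x**2 - 2*x*y + 24*x + 2*y**2 - 10*y + 3.
  f_y = -x**2 + 4*x*y - 10*x - 3*y**2 + 16*y - 22.
Scan x_0 ∈ {−4, ..., 4}. For each x_0, f_y(x_0, y) is a polynomial in y; find its integer roots y ∈ {−4, ..., 4}, then test f_x and f at those candidates.
  x = -4: f_y(-4, y) = 2 - 3*y**2; no integer root y with |y| ≤ 4.
  x = -3: f_y(-3, y) = -3*y**2 + 4*y - 1; vanishes at y ∈ {1}. (-3, 1): f_x = -152 ≠ 0.
  x = -2: f_y(-2, y) = -3*y**2 + 8*y - 6; no integer root y with |y| ≤ 4.
  x = -1: f_y(-1, y) = -3*y**2 + 12*y - 13; no integer root y with |y| ≤ 4.
  x = 0: f_y(0, y) = -3*y**2 + 16*y - 22; no integer root y with |y| ≤ 4.
  x = 1: f_y(1, y) = -3*y**2 + 20*y - 33; vanishes at y ∈ {3}. (1, 3): f_x = 0, f = 0 — SINGULAR.
  x = 2: f_y(2, y) = -3*y**2 + 24*y - 46; no integer root y with |y| ≤ 4.
  x = 3: f_y(3, y) = -3*y**2 + 28*y - 61; no integer root y with |y| ≤ 4.
  x = 4: f_y(4, y) = -3*y**2 + 32*y - 78; no integer root y with |y| ≤ 4.
Only singular point on the grid: (1, 3).
Classify: substitute x = 1 + u, y = 3 + v and expand: f = -3*u**3 - u**2*v + 2*u*v**2 - v**3 + v**2.
No constant or linear terms (consistent with a singular point). Quadratic part: v**2. Cubic part: -3*u**3 - u**2*v + 2*u*v**2 - v**3.
The quadratic part v**2 is a perfect square, so there is a single (double) tangent line v = 0, i.e. y = 3. Restricting the cubic part to that line (v = 0) leaves -3*u**3 ≠ 0, so f is not divisible by v and the branch is v² ≈ 3*u**3 to lowest order — this is a cusp.
Classification: cusp.


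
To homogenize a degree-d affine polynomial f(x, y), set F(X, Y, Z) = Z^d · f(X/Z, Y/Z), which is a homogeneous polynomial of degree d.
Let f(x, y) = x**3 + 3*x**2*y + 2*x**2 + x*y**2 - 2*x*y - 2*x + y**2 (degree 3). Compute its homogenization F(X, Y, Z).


F(X, Y, Z) = X**3 + 3*X**2*Y + 2*X**2*Z + X*Y**2 - 2*X*Y*Z - 2*X*Z**2 + Y**2*Z

deg(f) = 3.
Substitute x = X/Z, y = Y/Z into f, then multiply by Z^3.
  monomial 1·x^3·y^0 ↦ 1·X^3·Y^0·Z^0.
  monomial 3·x^2·y^1 ↦ 3·X^2·Y^1·Z^0.
  monomial 2·x^2·y^0 ↦ 2·X^2·Y^0·Z^1.
  monomial 1·x^1·y^2 ↦ 1·X^1·Y^2·Z^0.
  monomial -2·x^1·y^1 ↦ -2·X^1·Y^1·Z^1.
  monomial -2·x^1·y^0 ↦ -2·X^1·Y^0·Z^2.
  monomial 1·x^0·y^2 ↦ 1·X^0·Y^2·Z^1.
Collecting: F(X, Y, Z) = X**3 + 3*X**2*Y + 2*X**2*Z + X*Y**2 - 2*X*Y*Z - 2*X*Z**2 + Y**2*Z.


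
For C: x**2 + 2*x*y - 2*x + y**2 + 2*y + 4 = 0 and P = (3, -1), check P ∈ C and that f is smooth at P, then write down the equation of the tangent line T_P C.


Tangent line at P: 2*x + 6*y = 0.

Step 1: f(3, -1) = 0, so P lies on C.
Step 2: partial derivatives
  f_x(x, y) = 2*x + 2*y - 2, f_y(x, y) = 2*x + 2*y + 2.
  f_x(P) = 2, f_y(P) = 6 (gradient nonzero, so P is smooth).
Step 3: tangent line at P: 2·(x − 3) + 6·(y − -1) = 0.
Expanding: 2*x + 6*y = 0.


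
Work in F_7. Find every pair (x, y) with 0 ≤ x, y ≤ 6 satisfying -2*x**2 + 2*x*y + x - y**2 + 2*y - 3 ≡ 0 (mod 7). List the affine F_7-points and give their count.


Affine F_7-points: {(1, 2), (2, 3), (4, 4), (4, 6), (5, 2), (5, 3), (6, 1), (6, 6)}; count = 8.

For each of the 49 pairs (x, y) ∈ F_7², evaluate f(x, y) mod 7. Record the zeros.
  x = 0: [0↦4, 1↦5, 2↦4, 3↦1, 4↦3, 5↦3, 6↦1]  zeros at y ∈ ∅
  x = 1: [0↦3, 1↦6, 2↦0, 3↦6, 4↦3, 5↦5, 6↦5]  zeros at y ∈ {2}
  x = 2: [0↦5, 1↦3, 2↦6, 3↦0, 4↦6, 5↦3, 6↦5]  zeros at y ∈ {3}
  x = 3: [0↦3, 1↦3, 2↦1, 3↦4, 4↦5, 5↦4, 6↦1]  zeros at y ∈ ∅
  x = 4: [0↦4, 1↦6, 2↦6, 3↦4, 4↦0, 5↦1, 6↦0]  zeros at y ∈ {4, 6}
  x = 5: [0↦1, 1↦5, 2↦0, 3↦0, 4↦5, 5↦1, 6↦2]  zeros at y ∈ {2, 3}
  x = 6: [0↦1, 1↦0, 2↦4, 3↦6, 4↦6, 5↦4, 6↦0]  zeros at y ∈ {1, 6}
Collecting zeros: affine points = {(1, 2), (2, 3), (4, 4), (4, 6), (5, 2), (5, 3), (6, 1), (6, 6)}.
Total count |C(F_7)_aff| = 8.


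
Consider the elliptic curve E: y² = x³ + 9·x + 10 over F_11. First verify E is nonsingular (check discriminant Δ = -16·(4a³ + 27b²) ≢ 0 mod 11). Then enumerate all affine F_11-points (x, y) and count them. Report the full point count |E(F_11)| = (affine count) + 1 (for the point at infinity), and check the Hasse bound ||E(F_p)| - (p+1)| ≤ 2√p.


Affine points = {(1, 3), (1, 8), (2, 5), (2, 6), (3, 3), (3, 8), (4, 0), (5, 2), (5, 9), (6, 4), (6, 7), (7, 3), (7, 8), (8, 0), (10, 0)}; affine count = 15; |E(F_11)| = 16.

Discriminant check: Δ ∝ 4a³ + 27b² = 4·9³ + 27·10² = 4·729 + 27·100 ≡ 6 (mod 11). Nonzero ⇒ E is nonsingular.
For each x ∈ F_11, compute rhs = x³ + 9·x + 10 mod 11, then count y ∈ F_11 with y² ≡ rhs.
  x = 0: rhs = 10, matching y values: none (0 points).
  x = 1: rhs = 9, matching y values: 3, 8 (2 points).
  x = 2: rhs = 3, matching y values: 5, 6 (2 points).
  x = 3: rhs = 9, matching y values: 3, 8 (2 points).
  x = 4: rhs = 0, matching y values: 0 (1 points).
  x = 5: rhs = 4, matching y values: 2, 9 (2 points).
  x = 6: rhs = 5, matching y values: 4, 7 (2 points).
  x = 7: rhs = 9, matching y values: 3, 8 (2 points).
  x = 8: rhs = 0, matching y values: 0 (1 points).
  x = 9: rhs = 6, matching y values: none (0 points).
  x = 10: rhs = 0, matching y values: 0 (1 points).
Total affine count: 15.
Full point count |E(F_11)| = 15 + 1 = 16.
Hasse bound: |16 − (11+1)| = |4| = 4 ≤ 2√11 ≈ 6.6332 ✓.


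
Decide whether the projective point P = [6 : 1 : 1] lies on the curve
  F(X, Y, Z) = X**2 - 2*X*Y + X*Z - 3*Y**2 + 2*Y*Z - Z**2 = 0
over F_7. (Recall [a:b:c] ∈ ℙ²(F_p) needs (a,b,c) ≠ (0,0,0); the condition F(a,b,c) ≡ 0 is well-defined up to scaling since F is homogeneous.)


F(6,1,1) ≡ 0 (mod 7); P is on the curve.

Evaluate F(6, 1, 1) term-by-term (mod 7).
  X**2 ↦ 1·36·1·1 = 36
  -2*X*Y ↦ -2·6·1·1 = -12
  X*Z ↦ 1·6·1·1 = 6
  -3*Y**2 ↦ -3·1·1·1 = -3
  2*Y*Z ↦ 2·1·1·1 = 2
  -Z**2 ↦ -1·1·1·1 = -1
Sum: F(6, 1, 1) = (36) + (-12) + (6) + (-3) + (2) + (-1) = 28.
Reducing mod 7: 28 ≡ 0 (mod 7).
Since F(a, b, c) ≡ 0 (mod 7), P lies on the curve.


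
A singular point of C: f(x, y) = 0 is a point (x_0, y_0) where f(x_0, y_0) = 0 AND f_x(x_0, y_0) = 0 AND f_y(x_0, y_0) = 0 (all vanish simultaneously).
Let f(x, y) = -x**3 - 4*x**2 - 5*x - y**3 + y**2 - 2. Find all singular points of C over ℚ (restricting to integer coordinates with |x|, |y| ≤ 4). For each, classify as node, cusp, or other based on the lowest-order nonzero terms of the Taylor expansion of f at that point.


Singular points: {(-1, 0)}; classification: node.

Compute partial derivatives:
  f_x = -3*x**2 - 8*x - 5.
  f_y = -3*y**2 + 2*y.
Scan x_0 ∈ {−4, ..., 4}. For each x_0, f_y(x_0, y) is a polynomial in y; find its integer roots y ∈ {−4, ..., 4}, then test f_x and f at those candidates.
  x = -4: f_y(-4, y) = -3*y**2 + 2*y; vanishes at y ∈ {0}. (-4, 0): f_x = -21 ≠ 0.
  x = -3: f_y(-3, y) = -3*y**2 + 2*y; vanishes at y ∈ {0}. (-3, 0): f_x = -8 ≠ 0.
  x = -2: f_y(-2, y) = -3*y**2 + 2*y; vanishes at y ∈ {0}. (-2, 0): f_x = -1 ≠ 0.
  x = -1: f_y(-1, y) = -3*y**2 + 2*y; vanishes at y ∈ {0}. (-1, 0): f_x = 0, f = 0 — SINGULAR.
  x = 0: f_y(0, y) = -3*y**2 + 2*y; vanishes at y ∈ {0}. (0, 0): f_x = -5 ≠ 0.
  x = 1: f_y(1, y) = -3*y**2 + 2*y; vanishes at y ∈ {0}. (1, 0): f_x = -16 ≠ 0.
  x = 2: f_y(2, y) = -3*y**2 + 2*y; vanishes at y ∈ {0}. (2, 0): f_x = -33 ≠ 0.
  x = 3: f_y(3, y) = -3*y**2 + 2*y; vanishes at y ∈ {0}. (3, 0): f_x = -56 ≠ 0.
  x = 4: f_y(4, y) = -3*y**2 + 2*y; vanishes at y ∈ {0}. (4, 0): f_x = -85 ≠ 0.
Only singular point on the grid: (-1, 0).
Classify: substitute x = -1 + u, y = 0 + v and expand: f = -u**3 - u**2 - v**3 + v**2.
No constant or linear terms (consistent with a singular point). Quadratic part: -u**2 + v**2. Cubic part: -u**3 - v**3.
The quadratic part v**2 - u**2 = (v − u)(v + u) splits into two distinct linear factors, so there are two distinct tangent lines y − 0 = ±(x − -1) — this is a node (ordinary double point).
Classification: node.


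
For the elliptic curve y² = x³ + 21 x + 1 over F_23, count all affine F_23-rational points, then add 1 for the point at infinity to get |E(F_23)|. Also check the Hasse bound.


Affine points = {(0, 1), (0, 22), (1, 0), (5, 1), (5, 22), (7, 10), (7, 13), (12, 7), (12, 16), (14, 7), (14, 16), (17, 2), (17, 21), (18, 1), (18, 22), (20, 7), (20, 16), (22, 5), (22, 18)}; affine count = 19; |E(F_23)| = 20.

Discriminant check: Δ ∝ 4a³ + 27b² = 4·21³ + 27·1² = 4·9261 + 27·1 ≡ 18 (mod 23). Nonzero ⇒ E is nonsingular.
For each x ∈ F_23, compute rhs = x³ + 21·x + 1 mod 23, then count y ∈ F_23 with y² ≡ rhs.
  x = 0: rhs = 1, matching y values: 1, 22 (2 points).
  x = 1: rhs = 0, matching y values: 0 (1 points).
  x = 2: rhs = 5, matching y values: none (0 points).
  x = 3: rhs = 22, matching y values: none (0 points).
  x = 4: rhs = 11, matching y values: none (0 points).
  x = 5: rhs = 1, matching y values: 1, 22 (2 points).
  x = 6: rhs = 21, matching y values: none (0 points).
  x = 7: rhs = 8, matching y values: 10, 13 (2 points).
  x = 8: rhs = 14, matching y values: none (0 points).
  x = 9: rhs = 22, matching y values: none (0 points).
  x = 10: rhs = 15, matching y values: none (0 points).
  x = 11: rhs = 22, matching y values: none (0 points).
  x = 12: rhs = 3, matching y values: 7, 16 (2 points).
  x = 13: rhs = 10, matching y values: none (0 points).
  x = 14: rhs = 3, matching y values: 7, 16 (2 points).
  x = 15: rhs = 11, matching y values: none (0 points).
  x = 16: rhs = 17, matching y values: none (0 points).
  x = 17: rhs = 4, matching y values: 2, 21 (2 points).
  x = 18: rhs = 1, matching y values: 1, 22 (2 points).
  x = 19: rhs = 14, matching y values: none (0 points).
  x = 20: rhs = 3, matching y values: 7, 16 (2 points).
  x = 21: rhs = 20, matching y values: none (0 points).
  x = 22: rhs = 2, matching y values: 5, 18 (2 points).
Total affine count: 19.
Full point count |E(F_23)| = 19 + 1 = 20.
Hasse bound: |20 − (23+1)| = |-4| = 4 ≤ 2√23 ≈ 9.5917 ✓.


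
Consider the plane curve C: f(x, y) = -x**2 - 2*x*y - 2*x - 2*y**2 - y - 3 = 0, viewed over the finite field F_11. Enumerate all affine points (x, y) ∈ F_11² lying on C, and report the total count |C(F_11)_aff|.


Affine F_11-points: {(1, 1), (1, 3), (2, 0), (2, 3), (3, 6), (3, 7), (5, 5), (5, 6), (6, 1), (6, 9), (7, 0), (7, 9)}; count = 12.

For each of the 121 pairs (x, y) ∈ F_11², evaluate f(x, y) mod 11. Record the zeros.
  x = 0: [0↦8, 1↦5, 2↦9, 3↦9, 4↦5, 5↦8, 6↦7, 7↦2, 8↦4, 9↦2, 10↦7]  zeros at y ∈ ∅
  x = 1: [0↦5, 1↦0, 2↦2, 3↦0, 4↦5, 5↦6, 6↦3, 7↦7, 8↦7, 9↦3, 10↦6]  zeros at y ∈ {1, 3}
  x = 2: [0↦0, 1↦4, 2↦4, 3↦0, 4↦3, 5↦2, 6↦8, 7↦10, 8↦8, 9↦2, 10↦3]  zeros at y ∈ {0, 3}
  x = 3: [0↦4, 1↦6, 2↦4, 3↦9, 4↦10, 5↦7, 6↦0, 7↦0, 8↦7, 9↦10, 10↦9]  zeros at y ∈ {6, 7}
  x = 4: [0↦6, 1↦6, 2↦2, 3↦5, 4↦4, 5↦10, 6↦1, 7↦10, 8↦4, 9↦5, 10↦2]  zeros at y ∈ ∅
  x = 5: [0↦6, 1↦4, 2↦9, 3↦10, 4↦7, 5↦0, 6↦0, 7↦7, 8↦10, 9↦9, 10↦4]  zeros at y ∈ {5, 6}
  x = 6: [0↦4, 1↦0, 2↦3, 3↦2, 4↦8, 5↦10, 6↦8, 7↦2, 8↦3, 9↦0, 10↦4]  zeros at y ∈ {1, 9}
  x = 7: [0↦0, 1↦5, 2↦6, 3↦3, 4↦7, 5↦7, 6↦3, 7↦6, 8↦5, 9↦0, 10↦2]  zeros at y ∈ {0, 9}
  x = 8: [0↦5, 1↦8, 2↦7, 3↦2, 4↦4, 5↦2, 6↦7, 7↦8, 8↦5, 9↦9, 10↦9]  zeros at y ∈ ∅
  x = 9: [0↦8, 1↦9, 2↦6, 3↦10, 4↦10, 5↦6, 6↦9, 7↦8, 8↦3, 9↦5, 10↦3]  zeros at y ∈ ∅
  x = 10: [0↦9, 1↦8, 2↦3, 3↦5, 4↦3, 5↦8, 6↦9, 7↦6, 8↦10, 9↦10, 10↦6]  zeros at y ∈ ∅
Collecting zeros: affine points = {(1, 1), (1, 3), (2, 0), (2, 3), (3, 6), (3, 7), (5, 5), (5, 6), (6, 1), (6, 9), (7, 0), (7, 9)}.
Total count |C(F_11)_aff| = 12.


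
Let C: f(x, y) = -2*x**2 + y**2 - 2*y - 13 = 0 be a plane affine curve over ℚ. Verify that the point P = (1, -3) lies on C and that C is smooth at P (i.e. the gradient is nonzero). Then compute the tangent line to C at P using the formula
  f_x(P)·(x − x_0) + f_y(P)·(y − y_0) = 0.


Tangent line at P: -4*x - 8*y - 20 = 0.

Step 1: f(1, -3) = 0, so P lies on C.
Step 2: partial derivatives
  f_x(x, y) = -4*x, f_y(x, y) = 2*y - 2.
  f_x(P) = -4, f_y(P) = -8 (gradient nonzero, so P is smooth).
Step 3: tangent line at P: -4·(x − 1) + -8·(y − -3) = 0.
Expanding: -4*x - 8*y - 20 = 0.


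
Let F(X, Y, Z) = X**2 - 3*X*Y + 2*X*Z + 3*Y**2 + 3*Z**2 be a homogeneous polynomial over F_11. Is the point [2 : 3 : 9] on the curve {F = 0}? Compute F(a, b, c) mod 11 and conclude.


F(2,3,9) ≡ 6 (mod 11); P is NOT on the curve.

Evaluate F(2, 3, 9) term-by-term (mod 11).
  X**2 ↦ 1·4·1·1 = 4
  -3*X*Y ↦ -3·2·3·1 = -18
  2*X*Z ↦ 2·2·1·9 = 36
  3*Y**2 ↦ 3·1·9·1 = 27
  3*Z**2 ↦ 3·1·1·81 = 243
Sum: F(2, 3, 9) = (4) + (-18) + (36) + (27) + (243) = 292.
Reducing mod 11: 292 ≡ 6 (mod 11).
Since F(a, b, c) ≡ 6 ≠ 0 (mod 11), P does NOT lie on the curve.


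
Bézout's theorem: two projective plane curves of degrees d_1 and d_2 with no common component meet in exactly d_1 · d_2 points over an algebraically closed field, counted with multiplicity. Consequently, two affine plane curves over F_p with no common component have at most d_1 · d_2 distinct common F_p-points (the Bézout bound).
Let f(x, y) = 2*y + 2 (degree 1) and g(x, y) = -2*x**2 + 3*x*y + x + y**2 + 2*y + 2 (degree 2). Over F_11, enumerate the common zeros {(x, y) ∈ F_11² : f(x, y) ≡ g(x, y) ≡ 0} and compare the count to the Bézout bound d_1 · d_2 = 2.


Common zeros: {(2, 10), (8, 10)}; count = 2; Bézout bound = 2.

deg(f) = 1, deg(g) = 2, so Bézout bound = 2.
Scan x ∈ F_11. For each x, list the y ∈ F_11 with f(x, y) ≡ 0 and those with g(x, y) ≡ 0 (mod 11); the common zeros in that column are the intersection.
  x = 0: f ≡ 0 at y ∈ {10}; g ≡ 0 at y ∈ ∅; common: ∅.
  x = 1: f ≡ 0 at y ∈ {10}; g ≡ 0 at y ∈ ∅; common: ∅.
  x = 2: f ≡ 0 at y ∈ {10}; g ≡ 0 at y ∈ {4, 10}; common: {10}.
  x = 3: f ≡ 0 at y ∈ {10}; g ≡ 0 at y ∈ ∅; common: ∅.
  x = 4: f ≡ 0 at y ∈ {10}; g ≡ 0 at y ∈ {1, 7}; common: ∅.
  x = 5: f ≡ 0 at y ∈ {10}; g ≡ 0 at y ∈ ∅; common: ∅.
  x = 6: f ≡ 0 at y ∈ {10}; g ≡ 0 at y ∈ ∅; common: ∅.
  x = 7: f ≡ 0 at y ∈ {10}; g ≡ 0 at y ∈ {3, 7}; common: ∅.
  x = 8: f ≡ 0 at y ∈ {10}; g ≡ 0 at y ∈ {8, 10}; common: {10}.
  x = 9: f ≡ 0 at y ∈ {10}; g ≡ 0 at y ∈ {1, 3}; common: ∅.
  x = 10: f ≡ 0 at y ∈ {10}; g ≡ 0 at y ∈ {4, 8}; common: ∅.
Collecting: common zeros = {(2, 10), (8, 10)}, so the count is 2.
Comparison with the Bézout bound: 2 ≤ 2 = deg(f)·deg(g), as expected for curves with no common component (the bound is attained).


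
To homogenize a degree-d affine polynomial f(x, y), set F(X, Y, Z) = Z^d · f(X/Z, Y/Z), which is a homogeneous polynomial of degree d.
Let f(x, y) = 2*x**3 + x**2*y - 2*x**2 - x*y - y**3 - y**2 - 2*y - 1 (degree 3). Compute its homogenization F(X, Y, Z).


F(X, Y, Z) = 2*X**3 + X**2*Y - 2*X**2*Z - X*Y*Z - Y**3 - Y**2*Z - 2*Y*Z**2 - Z**3

deg(f) = 3.
Substitute x = X/Z, y = Y/Z into f, then multiply by Z^3.
  monomial 2·x^3·y^0 ↦ 2·X^3·Y^0·Z^0.
  monomial 1·x^2·y^1 ↦ 1·X^2·Y^1·Z^0.
  monomial -2·x^2·y^0 ↦ -2·X^2·Y^0·Z^1.
  monomial -1·x^1·y^1 ↦ -1·X^1·Y^1·Z^1.
  monomial -1·x^0·y^3 ↦ -1·X^0·Y^3·Z^0.
  monomial -1·x^0·y^2 ↦ -1·X^0·Y^2·Z^1.
  monomial -2·x^0·y^1 ↦ -2·X^0·Y^1·Z^2.
  monomial -1·x^0·y^0 ↦ -1·X^0·Y^0·Z^3.
Collecting: F(X, Y, Z) = 2*X**3 + X**2*Y - 2*X**2*Z - X*Y*Z - Y**3 - Y**2*Z - 2*Y*Z**2 - Z**3.


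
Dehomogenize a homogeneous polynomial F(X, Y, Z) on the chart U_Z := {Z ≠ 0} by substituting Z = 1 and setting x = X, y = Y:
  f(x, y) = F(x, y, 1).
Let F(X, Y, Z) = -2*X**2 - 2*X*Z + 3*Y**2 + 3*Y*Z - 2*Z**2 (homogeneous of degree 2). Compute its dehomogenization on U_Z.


f(x, y) = -2*x**2 - 2*x + 3*y**2 + 3*y - 2

On U_Z we set Z = 1. Each monomial c·X^i·Y^j·Z^k in F becomes c·x^i·y^j·1^k = c·x^i·y^j.
Substituting Z = 1: F(X, Y, 1) = -2*x**2 - 2*x + 3*y**2 + 3*y - 2.
Note: deg(f) ≤ deg(F) = 2; strict inequality happens when F is divisible by Z (lost terms).


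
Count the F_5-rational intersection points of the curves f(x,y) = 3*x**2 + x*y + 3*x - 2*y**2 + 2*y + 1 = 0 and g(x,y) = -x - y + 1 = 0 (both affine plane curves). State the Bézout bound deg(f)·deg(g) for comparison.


Common zeros: {(4, 2)}; count = 1; Bézout bound = 2.

deg(f) = 2, deg(g) = 1, so Bézout bound = 2.
Scan x ∈ F_5. For each x, list the y ∈ F_5 with f(x, y) ≡ 0 and those with g(x, y) ≡ 0 (mod 5); the common zeros in that column are the intersection.
  x = 0: f ≡ 0 at y ∈ ∅; g ≡ 0 at y ∈ {1}; common: ∅.
  x = 1: f ≡ 0 at y ∈ {2}; g ≡ 0 at y ∈ {0}; common: ∅.
  x = 2: f ≡ 0 at y ∈ ∅; g ≡ 0 at y ∈ {4}; common: ∅.
  x = 3: f ≡ 0 at y ∈ {1, 4}; g ≡ 0 at y ∈ {3}; common: ∅.
  x = 4: f ≡ 0 at y ∈ {1, 2}; g ≡ 0 at y ∈ {2}; common: {2}.
Collecting: common zeros = {(4, 2)}, so the count is 1.
Comparison with the Bézout bound: 1 ≤ 2 = deg(f)·deg(g), as expected for curves with no common component (the affine F_5-count falls short of the bound because intersections may lie at infinity, over extension fields, or carry multiplicity).


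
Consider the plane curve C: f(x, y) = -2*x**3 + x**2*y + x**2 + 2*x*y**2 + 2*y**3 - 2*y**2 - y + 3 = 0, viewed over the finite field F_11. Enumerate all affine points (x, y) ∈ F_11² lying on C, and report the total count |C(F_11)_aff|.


Affine F_11-points: {(0, 5), (0, 8), (0, 10), (1, 10), (4, 3), (4, 8), (6, 8), (7, 1), (8, 0), (8, 2), (9, 1), (10, 10)}; count = 12.

For each of the 121 pairs (x, y) ∈ F_11², evaluate f(x, y) mod 11. Record the zeros.
  x = 0: [0↦3, 1↦2, 2↦9, 3↦3, 4↦7, 5↦0, 6↦5, 7↦1, 8↦0, 9↦3, 10↦0]  zeros at y ∈ {5, 8, 10}
  x = 1: [0↦2, 1↦4, 2↦7, 3↦1, 4↦9, 5↦10, 6↦5, 7↦6, 8↦3, 9↦8, 10↦0]  zeros at y ∈ {10}
  x = 2: [0↦2, 1↦9, 2↦10, 3↦6, 4↦9, 5↦9, 6↦7, 7↦4, 8↦1, 9↦10, 10↦10]  zeros at y ∈ ∅
  x = 3: [0↦2, 1↦5, 2↦6, 3↦6, 4↦6, 5↦7, 6↦10, 7↦5, 8↦4, 9↦8, 10↦7]  zeros at y ∈ ∅
  x = 4: [0↦1, 1↦2, 2↦5, 3↦0, 4↦10, 5↦3, 6↦2, 7↦8, 8↦0, 9↦1, 10↦1]  zeros at y ∈ {3, 8}
  x = 5: [0↦9, 1↦10, 2↦6, 3↦9, 4↦9, 5↦7, 6↦4, 7↦1, 8↦10, 9↦10, 10↦2]  zeros at y ∈ ∅
  x = 6: [0↦3, 1↦6, 2↦8, 3↦10, 4↦2, 5↦7, 6↦4, 7↦5, 8↦0, 9↦1, 10↦9]  zeros at y ∈ {8}
  x = 7: [0↦4, 1↦0, 2↦10, 3↦2, 4↦10, 5↦2, 6↦1, 7↦8, 8↦2, 9↦6, 10↦10]  zeros at y ∈ {1}
  x = 8: [0↦0, 1↦2, 2↦0, 3↦6, 4↦10, 5↦2, 6↦5, 7↦9, 8↦4, 9↦2, 10↦4]  zeros at y ∈ {0, 2}
  x = 9: [0↦1, 1↦0, 2↦10, 3↦10, 4↦1, 5↦6, 6↦4, 7↦7, 8↦5, 9↦10, 10↦1]  zeros at y ∈ {1}
  x = 10: [0↦6, 1↦4, 2↦6, 3↦2, 4↦4, 5↦2, 6↦8, 7↦1, 8↦4, 9↦7, 10↦0]  zeros at y ∈ {10}
Collecting zeros: affine points = {(0, 5), (0, 8), (0, 10), (1, 10), (4, 3), (4, 8), (6, 8), (7, 1), (8, 0), (8, 2), (9, 1), (10, 10)}.
Total count |C(F_11)_aff| = 12.


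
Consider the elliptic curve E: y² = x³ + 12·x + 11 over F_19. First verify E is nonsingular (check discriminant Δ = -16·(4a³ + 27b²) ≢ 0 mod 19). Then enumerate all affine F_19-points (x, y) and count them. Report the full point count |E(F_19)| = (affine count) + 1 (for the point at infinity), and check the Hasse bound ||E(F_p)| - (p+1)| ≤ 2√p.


Affine points = {(0, 7), (0, 12), (1, 9), (1, 10), (2, 9), (2, 10), (3, 6), (3, 13), (4, 3), (4, 16), (5, 5), (5, 14), (7, 1), (7, 18), (8, 7), (8, 12), (11, 7), (11, 12), (14, 4), (14, 15), (16, 9), (16, 10), (17, 6), (17, 13), (18, 6), (18, 13)}; affine count = 26; |E(F_19)| = 27.

Discriminant check: Δ ∝ 4a³ + 27b² = 4·12³ + 27·11² = 4·1728 + 27·121 ≡ 14 (mod 19). Nonzero ⇒ E is nonsingular.
For each x ∈ F_19, compute rhs = x³ + 12·x + 11 mod 19, then count y ∈ F_19 with y² ≡ rhs.
  x = 0: rhs = 11, matching y values: 7, 12 (2 points).
  x = 1: rhs = 5, matching y values: 9, 10 (2 points).
  x = 2: rhs = 5, matching y values: 9, 10 (2 points).
  x = 3: rhs = 17, matching y values: 6, 13 (2 points).
  x = 4: rhs = 9, matching y values: 3, 16 (2 points).
  x = 5: rhs = 6, matching y values: 5, 14 (2 points).
  x = 6: rhs = 14, matching y values: none (0 points).
  x = 7: rhs = 1, matching y values: 1, 18 (2 points).
  x = 8: rhs = 11, matching y values: 7, 12 (2 points).
  x = 9: rhs = 12, matching y values: none (0 points).
  x = 10: rhs = 10, matching y values: none (0 points).
  x = 11: rhs = 11, matching y values: 7, 12 (2 points).
  x = 12: rhs = 2, matching y values: none (0 points).
  x = 13: rhs = 8, matching y values: none (0 points).
  x = 14: rhs = 16, matching y values: 4, 15 (2 points).
  x = 15: rhs = 13, matching y values: none (0 points).
  x = 16: rhs = 5, matching y values: 9, 10 (2 points).
  x = 17: rhs = 17, matching y values: 6, 13 (2 points).
  x = 18: rhs = 17, matching y values: 6, 13 (2 points).
Total affine count: 26.
Full point count |E(F_19)| = 26 + 1 = 27.
Hasse bound: |27 − (19+1)| = |7| = 7 ≤ 2√19 ≈ 8.7178 ✓.
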